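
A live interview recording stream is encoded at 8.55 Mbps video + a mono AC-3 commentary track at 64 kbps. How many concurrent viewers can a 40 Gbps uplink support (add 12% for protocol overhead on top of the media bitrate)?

4146

Audio: 64 kbps = 0.064 Mbps.
Per-viewer media rate: 8.614 Mbps.
On the wire with 12% overhead: 9.648 Mbps.
40 Gbps = 40,000 Mbps; 40,000 / 9.648 = 4146.07 → 4146 viewers.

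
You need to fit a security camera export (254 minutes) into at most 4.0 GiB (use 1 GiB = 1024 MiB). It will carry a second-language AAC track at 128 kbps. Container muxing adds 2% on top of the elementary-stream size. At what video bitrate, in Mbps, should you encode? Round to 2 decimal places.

Budget: 4.0 GiB = 34359.7 Mb.
Stream payload after overhead: 34359.7 / 1.02 = 33686.0 Mb.
254 min = 15240 s
Total bitrate budget: 33686.0 Mb / 15240 s = 2.210 Mbps.
Audio: 128 kbps = 0.128 Mbps.
Video: 2.210 − 0.128 = 2.082 Mbps.

2.08 Mbps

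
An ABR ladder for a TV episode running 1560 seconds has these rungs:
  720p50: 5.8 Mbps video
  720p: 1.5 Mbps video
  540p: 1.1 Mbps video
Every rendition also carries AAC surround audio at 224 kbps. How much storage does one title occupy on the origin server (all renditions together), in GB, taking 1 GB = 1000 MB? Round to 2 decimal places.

Audio: 224 kbps = 0.224 Mbps.
Sum of rendition bitrates: (5.8+0.224) + (1.5+0.224) + (1.1+0.224) = 9.072 Mbps.
× 1560 s = 14,152 Mb = 1,769 MB = 1.769 GB.

1.77 GB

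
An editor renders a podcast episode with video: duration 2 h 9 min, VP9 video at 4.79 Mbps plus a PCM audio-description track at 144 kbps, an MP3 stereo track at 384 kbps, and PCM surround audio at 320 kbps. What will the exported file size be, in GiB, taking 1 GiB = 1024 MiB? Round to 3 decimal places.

2 h 9 min = 129 min = 7740 s
Audio total: 144 + 384 + 320 = 848 kbps = 0.848 Mbps.
Total bitrate: 4.79 + 0.848 = 5.638 Mbps.
Stream data: 5.638 Mbps × 7740 s = 43638.1 Mb.
43,638 Mb = 5,454,765,000 bytes ÷ 1,073,741,824 = 5.080 GiB.

5.080 GiB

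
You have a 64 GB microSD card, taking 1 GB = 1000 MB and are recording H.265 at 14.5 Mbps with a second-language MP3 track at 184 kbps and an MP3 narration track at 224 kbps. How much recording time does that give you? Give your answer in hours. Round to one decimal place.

Audio total: 184 + 224 = 408 kbps = 0.408 Mbps.
Total bitrate: 14.5 + 0.408 = 14.908 Mbps.
Capacity: 64 GB = 512,000 Mb.
Recording time: 512,000 / 14.908 = 34,344 s ≈ 9.54 hours.

9.5 hours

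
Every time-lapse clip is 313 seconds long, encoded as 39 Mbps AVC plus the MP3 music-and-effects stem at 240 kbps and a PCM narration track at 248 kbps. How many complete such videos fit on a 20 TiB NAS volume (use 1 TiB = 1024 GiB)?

14233

Audio total: 240 + 248 = 488 kbps = 0.488 Mbps.
Total bitrate: 39.488 Mbps.
Per item: 39.488 Mbps × 313 s = 12,360 Mb = 1,545 MB.
Capacity: 20 TiB = 175,921,860 Mb; 14233.46 items → 14233 complete.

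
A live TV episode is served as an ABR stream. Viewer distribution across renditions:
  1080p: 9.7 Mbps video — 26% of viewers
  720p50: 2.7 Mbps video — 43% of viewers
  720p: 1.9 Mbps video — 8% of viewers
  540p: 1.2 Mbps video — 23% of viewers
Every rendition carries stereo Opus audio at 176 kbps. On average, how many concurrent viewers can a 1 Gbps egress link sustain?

233

Audio: 176 kbps = 0.176 Mbps.
Average per-viewer bitrate: 0.26×9.876 + 0.43×2.876 + 0.08×2.076 + 0.23×1.376 = 4.287 Mbps.
1 Gbps = 1,000 Mbps; 1,000 / 4.287 = 233.26 → 233.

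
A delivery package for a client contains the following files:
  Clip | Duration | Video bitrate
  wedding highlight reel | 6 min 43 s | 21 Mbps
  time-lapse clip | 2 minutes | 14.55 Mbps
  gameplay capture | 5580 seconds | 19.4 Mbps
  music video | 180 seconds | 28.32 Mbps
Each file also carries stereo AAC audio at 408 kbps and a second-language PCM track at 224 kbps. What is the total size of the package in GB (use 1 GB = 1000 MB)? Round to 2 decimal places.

Audio total: 408 + 224 = 632 kbps = 0.632 Mbps.
wedding highlight reel: 21.632 Mbps × 403 s = 8717.7 Mb
time-lapse clip: 15.182 Mbps × 120 s = 1821.8 Mb
gameplay capture: 20.032 Mbps × 5580 s = 111778.6 Mb
music video: 28.952 Mbps × 180 s = 5211.4 Mb
Total: 127529.5 Mb = 15941.2 MB.
= 15.94 GB.

15.94 GB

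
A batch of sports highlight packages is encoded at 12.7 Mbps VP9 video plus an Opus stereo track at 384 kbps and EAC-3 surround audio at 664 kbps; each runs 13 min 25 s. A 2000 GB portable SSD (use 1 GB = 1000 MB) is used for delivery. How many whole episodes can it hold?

13 min 25 s = 805 s
Audio total: 384 + 664 = 1048 kbps = 1.048 Mbps.
Total bitrate: 13.748 Mbps.
Per item: 13.748 Mbps × 805 s = 11,067 Mb = 1,383 MB.
Capacity: 2000 GB = 16,000,000 Mb; 1445.72 items → 1445 complete.

1445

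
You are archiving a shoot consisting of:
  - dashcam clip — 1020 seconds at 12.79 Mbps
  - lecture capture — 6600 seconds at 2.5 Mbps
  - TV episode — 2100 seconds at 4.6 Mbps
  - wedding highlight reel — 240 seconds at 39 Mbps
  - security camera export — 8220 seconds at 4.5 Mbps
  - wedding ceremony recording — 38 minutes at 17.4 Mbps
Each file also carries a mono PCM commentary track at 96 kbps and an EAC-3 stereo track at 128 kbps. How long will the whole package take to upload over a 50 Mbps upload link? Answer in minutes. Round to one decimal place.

Audio total: 96 + 128 = 224 kbps = 0.224 Mbps.
dashcam clip: 13.014 Mbps × 1020 s = 13274.3 Mb
lecture capture: 2.724 Mbps × 6600 s = 17978.4 Mb
TV episode: 4.824 Mbps × 2100 s = 10130.4 Mb
wedding highlight reel: 39.224 Mbps × 240 s = 9413.8 Mb
security camera export: 4.724 Mbps × 8220 s = 38831.3 Mb
wedding ceremony recording: 17.624 Mbps × 2280 s = 40182.7 Mb
Total: 129810.8 Mb = 16226.4 MB.
At 50 Mbps: 129810.8 / 50 = 2596 s ≈ 43.3 minutes.

43.3 minutes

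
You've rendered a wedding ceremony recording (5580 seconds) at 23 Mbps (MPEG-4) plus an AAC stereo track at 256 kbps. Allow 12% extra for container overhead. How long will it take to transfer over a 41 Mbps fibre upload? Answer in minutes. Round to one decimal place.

Audio: 256 kbps = 0.256 Mbps.
Total bitrate: 23.256 Mbps.
File: 23.256 Mbps × 5580 s = 129768.5 Mb.
With 12% container overhead: ×1.12. → 145340.7 Mb.
At 41 Mbps: 145340.7 / 41 = 3544.9 s ≈ 59.1 minutes.

59.1 minutes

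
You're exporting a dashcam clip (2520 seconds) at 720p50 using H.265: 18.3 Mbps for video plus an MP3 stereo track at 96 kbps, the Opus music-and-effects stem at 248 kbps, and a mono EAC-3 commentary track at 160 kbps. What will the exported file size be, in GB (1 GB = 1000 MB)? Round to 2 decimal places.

5.92 GB

Audio total: 96 + 248 + 160 = 504 kbps = 0.504 Mbps.
Total bitrate: 18.3 + 0.504 = 18.804 Mbps.
Stream data: 18.804 Mbps × 2520 s = 47386.1 Mb.
47,386 Mb ÷ 8 = 5,923 MB → 5.923 GB.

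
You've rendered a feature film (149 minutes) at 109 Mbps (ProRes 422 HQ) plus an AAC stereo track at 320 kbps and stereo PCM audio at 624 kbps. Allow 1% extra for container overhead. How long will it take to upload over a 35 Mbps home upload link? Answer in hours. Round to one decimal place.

7.9 hours

149 min = 8940 s
Audio total: 320 + 624 = 944 kbps = 0.944 Mbps.
Total bitrate: 109.944 Mbps.
File: 109.944 Mbps × 8940 s = 982899.4 Mb.
With 1% container overhead: ×1.01. → 992728.4 Mb.
At 35 Mbps: 992728.4 / 35 = 28363.7 s ≈ 7.88 hours.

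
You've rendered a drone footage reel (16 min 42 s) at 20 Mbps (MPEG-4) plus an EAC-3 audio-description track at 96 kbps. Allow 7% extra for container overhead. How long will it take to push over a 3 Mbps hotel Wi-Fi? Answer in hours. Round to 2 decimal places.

1.99 hours

16 min 42 s = 1002 s
Audio: 96 kbps = 0.096 Mbps.
Total bitrate: 20.096 Mbps.
File: 20.096 Mbps × 1002 s = 20136.2 Mb.
With 7% container overhead: ×1.07. → 21545.7 Mb.
At 3 Mbps: 21545.7 / 3 = 7181.9 s ≈ 1.99 hours.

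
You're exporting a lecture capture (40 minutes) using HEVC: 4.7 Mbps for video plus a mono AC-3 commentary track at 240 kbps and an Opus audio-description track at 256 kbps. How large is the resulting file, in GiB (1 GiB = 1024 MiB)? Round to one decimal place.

1.5 GiB

40 min = 2400 s
Audio total: 240 + 256 = 496 kbps = 0.496 Mbps.
Total bitrate: 4.7 + 0.496 = 5.196 Mbps.
Stream data: 5.196 Mbps × 2400 s = 12470.4 Mb.
12,470 Mb = 1,558,800,000 bytes ÷ 1,073,741,824 = 1.452 GiB.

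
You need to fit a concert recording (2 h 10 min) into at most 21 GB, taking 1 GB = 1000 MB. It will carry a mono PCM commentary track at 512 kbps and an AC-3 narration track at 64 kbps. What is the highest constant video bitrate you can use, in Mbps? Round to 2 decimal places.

Budget: 21 GB = 168000.0 Mb.
2 h 10 min = 130 min = 7800 s
Total bitrate budget: 168000.0 Mb / 7800 s = 21.538 Mbps.
Audio total: 512 + 64 = 576 kbps = 0.576 Mbps.
Video: 21.538 − 0.576 = 20.962 Mbps.

20.96 Mbps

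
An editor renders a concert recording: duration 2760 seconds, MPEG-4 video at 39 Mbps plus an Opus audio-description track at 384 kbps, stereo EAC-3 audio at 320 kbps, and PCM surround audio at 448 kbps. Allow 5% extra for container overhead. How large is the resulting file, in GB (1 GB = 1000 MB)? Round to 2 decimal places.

14.55 GB

Audio total: 384 + 320 + 448 = 1152 kbps = 1.152 Mbps.
Total bitrate: 39 + 1.152 = 40.152 Mbps.
Stream data: 40.152 Mbps × 2760 s = 110819.5 Mb.
With 5% container overhead: ×1.05.
116,360 Mb ÷ 8 = 14,545 MB → 14.55 GB.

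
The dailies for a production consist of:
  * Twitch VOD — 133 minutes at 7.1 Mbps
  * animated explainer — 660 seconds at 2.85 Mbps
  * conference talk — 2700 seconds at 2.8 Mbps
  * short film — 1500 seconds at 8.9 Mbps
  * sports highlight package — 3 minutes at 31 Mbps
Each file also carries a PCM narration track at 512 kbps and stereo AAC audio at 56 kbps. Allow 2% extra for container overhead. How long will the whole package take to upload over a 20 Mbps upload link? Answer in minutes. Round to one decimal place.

78.6 minutes

Audio total: 512 + 56 = 568 kbps = 0.568 Mbps.
Twitch VOD: 7.668 Mbps × 7980 s × 1.02 = 62414.5 Mb
animated explainer: 3.418 Mbps × 660 s × 1.02 = 2301.0 Mb
conference talk: 3.368 Mbps × 2700 s × 1.02 = 9275.5 Mb
short film: 9.468 Mbps × 1500 s × 1.02 = 14486.0 Mb
sports highlight package: 31.568 Mbps × 180 s × 1.02 = 5795.9 Mb
Total: 94272.8 Mb = 11784.1 MB.
At 20 Mbps: 94272.8 / 20 = 4714 s ≈ 78.6 minutes.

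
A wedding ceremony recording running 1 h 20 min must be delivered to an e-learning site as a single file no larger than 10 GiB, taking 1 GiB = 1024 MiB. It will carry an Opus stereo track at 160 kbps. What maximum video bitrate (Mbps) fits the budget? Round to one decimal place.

Budget: 10 GiB = 85899.3 Mb.
1 h 20 min = 80 min = 4800 s
Total bitrate budget: 85899.3 Mb / 4800 s = 17.896 Mbps.
Audio: 160 kbps = 0.160 Mbps.
Video: 17.896 − 0.160 = 17.736 Mbps.

17.7 Mbps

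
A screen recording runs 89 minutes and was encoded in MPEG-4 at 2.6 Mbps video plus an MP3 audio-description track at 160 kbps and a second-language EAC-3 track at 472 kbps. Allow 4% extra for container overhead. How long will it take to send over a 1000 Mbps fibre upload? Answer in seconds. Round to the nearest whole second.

89 min = 5340 s
Audio total: 160 + 472 = 632 kbps = 0.632 Mbps.
Total bitrate: 3.232 Mbps.
File: 3.232 Mbps × 5340 s = 17258.9 Mb.
With 4% container overhead: ×1.04. → 17949.2 Mb.
At 1000 Mbps: 17949.2 / 1000 = 17.9 s ≈ 17.9 seconds.

18 seconds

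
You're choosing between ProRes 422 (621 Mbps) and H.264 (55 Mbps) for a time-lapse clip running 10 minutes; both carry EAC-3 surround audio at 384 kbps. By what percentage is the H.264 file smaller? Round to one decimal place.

10 min = 600 s
Audio: 384 kbps = 0.384 Mbps.
ProRes 422: 621.384 Mbps × 600 s = 372830.4 Mb = 46.604 GB.
H.264: 55.384 Mbps × 600 s = 33230.4 Mb = 4.154 GB.
Reduction: (1 − 4.154/46.604) × 100 = 91.09%.

91.1%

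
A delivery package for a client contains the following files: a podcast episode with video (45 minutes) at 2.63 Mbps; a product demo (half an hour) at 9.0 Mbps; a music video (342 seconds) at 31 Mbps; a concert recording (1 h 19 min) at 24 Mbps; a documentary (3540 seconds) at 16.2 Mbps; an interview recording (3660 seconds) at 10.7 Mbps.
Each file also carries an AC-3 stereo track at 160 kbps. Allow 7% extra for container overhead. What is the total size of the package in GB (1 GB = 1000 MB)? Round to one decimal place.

Audio: 160 kbps = 0.160 Mbps.
podcast episode with video: 2.790 Mbps × 2700 s × 1.07 = 8060.3 Mb
product demo: 9.160 Mbps × 1800 s × 1.07 = 17642.2 Mb
music video: 31.160 Mbps × 342 s × 1.07 = 11402.7 Mb
concert recording: 24.160 Mbps × 4740 s × 1.07 = 122534.7 Mb
documentary: 16.360 Mbps × 3540 s × 1.07 = 61968.4 Mb
interview recording: 10.860 Mbps × 3660 s × 1.07 = 42529.9 Mb
Total: 264138.2 Mb = 33017.3 MB.
= 33.02 GB.

33.0 GB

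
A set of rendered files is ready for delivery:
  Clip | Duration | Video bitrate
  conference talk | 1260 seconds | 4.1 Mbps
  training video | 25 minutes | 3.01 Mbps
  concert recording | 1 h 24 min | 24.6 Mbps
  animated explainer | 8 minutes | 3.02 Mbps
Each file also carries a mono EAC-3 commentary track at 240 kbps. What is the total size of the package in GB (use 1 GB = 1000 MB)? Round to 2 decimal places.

17.14 GB

Audio: 240 kbps = 0.240 Mbps.
conference talk: 4.340 Mbps × 1260 s = 5468.4 Mb
training video: 3.250 Mbps × 1500 s = 4875.0 Mb
concert recording: 24.840 Mbps × 5040 s = 125193.6 Mb
animated explainer: 3.260 Mbps × 480 s = 1564.8 Mb
Total: 137101.8 Mb = 17137.7 MB.
= 17.14 GB.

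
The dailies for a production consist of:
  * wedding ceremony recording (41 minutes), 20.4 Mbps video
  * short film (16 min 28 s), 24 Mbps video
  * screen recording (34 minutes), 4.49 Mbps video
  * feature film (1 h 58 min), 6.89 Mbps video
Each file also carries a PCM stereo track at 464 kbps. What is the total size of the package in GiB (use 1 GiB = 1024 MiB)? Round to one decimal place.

Audio: 464 kbps = 0.464 Mbps.
wedding ceremony recording: 20.864 Mbps × 2460 s = 51325.4 Mb
short film: 24.464 Mbps × 988 s = 24170.4 Mb
screen recording: 4.954 Mbps × 2040 s = 10106.2 Mb
feature film: 7.354 Mbps × 7080 s = 52066.3 Mb
Total: 137668.4 Mb = 17208.5 MB.
= 16.03 GiB.

16.0 GiB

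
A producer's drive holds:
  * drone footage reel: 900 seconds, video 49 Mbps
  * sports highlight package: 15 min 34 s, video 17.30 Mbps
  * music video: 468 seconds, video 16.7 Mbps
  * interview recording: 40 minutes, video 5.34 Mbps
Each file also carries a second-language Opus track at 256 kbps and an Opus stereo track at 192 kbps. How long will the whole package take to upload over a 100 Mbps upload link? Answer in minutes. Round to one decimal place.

13.8 minutes

Audio total: 256 + 192 = 448 kbps = 0.448 Mbps.
drone footage reel: 49.448 Mbps × 900 s = 44503.2 Mb
sports highlight package: 17.748 Mbps × 934 s = 16576.6 Mb
music video: 17.148 Mbps × 468 s = 8025.3 Mb
interview recording: 5.788 Mbps × 2400 s = 13891.2 Mb
Total: 82996.3 Mb = 10374.5 MB.
At 100 Mbps: 82996.3 / 100 = 830 s ≈ 13.8 minutes.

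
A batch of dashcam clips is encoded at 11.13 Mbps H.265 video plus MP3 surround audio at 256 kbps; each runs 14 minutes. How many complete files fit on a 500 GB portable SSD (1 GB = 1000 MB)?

418

14 min = 840 s
Audio: 256 kbps = 0.256 Mbps.
Total bitrate: 11.386 Mbps.
Per item: 11.386 Mbps × 840 s = 9,564 Mb = 1,196 MB.
Capacity: 500 GB = 4,000,000 Mb; 418.22 items → 418 complete.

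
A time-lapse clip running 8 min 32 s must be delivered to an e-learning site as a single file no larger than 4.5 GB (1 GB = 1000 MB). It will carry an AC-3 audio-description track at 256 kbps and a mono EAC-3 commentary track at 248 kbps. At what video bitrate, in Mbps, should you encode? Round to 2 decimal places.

Budget: 4.5 GB = 36000.0 Mb.
8 min 32 s = 512 s
Total bitrate budget: 36000.0 Mb / 512 s = 70.312 Mbps.
Audio total: 256 + 248 = 504 kbps = 0.504 Mbps.
Video: 70.312 − 0.504 = 69.808 Mbps.

69.81 Mbps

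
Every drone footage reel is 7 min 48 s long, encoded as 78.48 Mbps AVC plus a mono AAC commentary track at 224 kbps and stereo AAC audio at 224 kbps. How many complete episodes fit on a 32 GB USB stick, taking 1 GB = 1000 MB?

7 min 48 s = 468 s
Audio total: 224 + 224 = 448 kbps = 0.448 Mbps.
Total bitrate: 78.928 Mbps.
Per item: 78.928 Mbps × 468 s = 36,938 Mb = 4,617 MB.
Capacity: 32 GB = 256,000 Mb; 6.93 items → 6 complete.

6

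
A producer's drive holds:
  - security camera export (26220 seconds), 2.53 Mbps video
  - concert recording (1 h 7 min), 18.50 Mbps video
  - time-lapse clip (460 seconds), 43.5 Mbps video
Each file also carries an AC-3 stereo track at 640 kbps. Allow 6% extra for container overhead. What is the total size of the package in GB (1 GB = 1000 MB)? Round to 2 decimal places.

Audio: 640 kbps = 0.640 Mbps.
security camera export: 3.170 Mbps × 26220 s × 1.06 = 88104.4 Mb
concert recording: 19.140 Mbps × 4020 s × 1.06 = 81559.4 Mb
time-lapse clip: 44.140 Mbps × 460 s × 1.06 = 21522.7 Mb
Total: 191186.5 Mb = 23898.3 MB.
= 23.90 GB.

23.90 GB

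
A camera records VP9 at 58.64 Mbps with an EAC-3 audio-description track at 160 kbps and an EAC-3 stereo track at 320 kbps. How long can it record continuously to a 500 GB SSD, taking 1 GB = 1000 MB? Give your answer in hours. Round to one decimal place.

Audio total: 160 + 320 = 480 kbps = 0.480 Mbps.
Total bitrate: 58.64 + 0.480 = 59.120 Mbps.
Capacity: 500 GB = 4,000,000 Mb.
Recording time: 4,000,000 / 59.120 = 67,659 s ≈ 18.8 hours.

18.8 hours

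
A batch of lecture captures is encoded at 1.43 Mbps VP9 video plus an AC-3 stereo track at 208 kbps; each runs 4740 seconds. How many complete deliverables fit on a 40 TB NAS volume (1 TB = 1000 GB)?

41215

Audio: 208 kbps = 0.208 Mbps.
Total bitrate: 1.638 Mbps.
Per item: 1.638 Mbps × 4740 s = 7,764 Mb = 970.5 MB.
Capacity: 40 TB = 320,000,000 Mb; 41215.23 items → 41215 complete.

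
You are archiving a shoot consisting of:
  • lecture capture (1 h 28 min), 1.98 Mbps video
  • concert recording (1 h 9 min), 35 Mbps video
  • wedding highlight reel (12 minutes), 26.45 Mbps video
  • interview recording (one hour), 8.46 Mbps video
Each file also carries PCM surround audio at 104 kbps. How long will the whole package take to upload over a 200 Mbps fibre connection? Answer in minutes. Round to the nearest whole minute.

17 minutes

Audio: 104 kbps = 0.104 Mbps.
lecture capture: 2.084 Mbps × 5280 s = 11003.5 Mb
concert recording: 35.104 Mbps × 4140 s = 145330.6 Mb
wedding highlight reel: 26.554 Mbps × 720 s = 19118.9 Mb
interview recording: 8.564 Mbps × 3600 s = 30830.4 Mb
Total: 206283.4 Mb = 25785.4 MB.
At 200 Mbps: 206283.4 / 200 = 1031 s ≈ 17.2 minutes.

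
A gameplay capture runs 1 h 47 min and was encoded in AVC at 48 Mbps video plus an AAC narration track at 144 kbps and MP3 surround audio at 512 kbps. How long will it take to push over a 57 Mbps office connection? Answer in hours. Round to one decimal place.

1.5 hours

1 h 47 min = 107 min = 6420 s
Audio total: 144 + 512 = 656 kbps = 0.656 Mbps.
Total bitrate: 48.656 Mbps.
File: 48.656 Mbps × 6420 s = 312371.5 Mb.
At 57 Mbps: 312371.5 / 57 = 5480.2 s ≈ 1.52 hours.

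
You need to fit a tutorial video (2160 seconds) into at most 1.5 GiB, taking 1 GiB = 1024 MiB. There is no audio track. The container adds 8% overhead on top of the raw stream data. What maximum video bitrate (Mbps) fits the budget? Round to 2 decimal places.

Budget: 1.5 GiB = 12884.9 Mb.
Stream payload after overhead: 12884.9 / 1.08 = 11930.5 Mb.
Total bitrate budget: 11930.5 Mb / 2160 s = 5.523 Mbps.

5.52 Mbps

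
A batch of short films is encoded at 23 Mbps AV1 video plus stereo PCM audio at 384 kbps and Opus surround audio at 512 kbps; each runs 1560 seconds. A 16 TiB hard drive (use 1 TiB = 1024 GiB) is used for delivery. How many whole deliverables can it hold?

Audio total: 384 + 512 = 896 kbps = 0.896 Mbps.
Total bitrate: 23.896 Mbps.
Per item: 23.896 Mbps × 1560 s = 37,278 Mb = 4,660 MB.
Capacity: 16 TiB = 140,737,488 Mb; 3775.37 items → 3775 complete.

3775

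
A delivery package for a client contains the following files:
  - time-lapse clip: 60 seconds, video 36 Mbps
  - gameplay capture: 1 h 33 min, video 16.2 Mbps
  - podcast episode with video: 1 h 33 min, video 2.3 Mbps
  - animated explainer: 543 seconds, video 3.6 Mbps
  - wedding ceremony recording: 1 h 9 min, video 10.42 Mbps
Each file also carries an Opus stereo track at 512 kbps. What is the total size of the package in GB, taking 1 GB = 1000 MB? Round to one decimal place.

19.8 GB

Audio: 512 kbps = 0.512 Mbps.
time-lapse clip: 36.512 Mbps × 60 s = 2190.7 Mb
gameplay capture: 16.712 Mbps × 5580 s = 93253.0 Mb
podcast episode with video: 2.812 Mbps × 5580 s = 15691.0 Mb
animated explainer: 4.112 Mbps × 543 s = 2232.8 Mb
wedding ceremony recording: 10.932 Mbps × 4140 s = 45258.5 Mb
Total: 158625.9 Mb = 19828.2 MB.
= 19.83 GB.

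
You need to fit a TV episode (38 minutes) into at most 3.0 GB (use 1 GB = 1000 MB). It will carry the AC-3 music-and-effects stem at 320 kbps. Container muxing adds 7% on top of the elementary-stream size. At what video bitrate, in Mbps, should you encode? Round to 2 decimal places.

Budget: 3.0 GB = 24000.0 Mb.
Stream payload after overhead: 24000.0 / 1.07 = 22429.9 Mb.
38 min = 2280 s
Total bitrate budget: 22429.9 Mb / 2280 s = 9.838 Mbps.
Audio: 320 kbps = 0.320 Mbps.
Video: 9.838 − 0.320 = 9.518 Mbps.

9.52 Mbps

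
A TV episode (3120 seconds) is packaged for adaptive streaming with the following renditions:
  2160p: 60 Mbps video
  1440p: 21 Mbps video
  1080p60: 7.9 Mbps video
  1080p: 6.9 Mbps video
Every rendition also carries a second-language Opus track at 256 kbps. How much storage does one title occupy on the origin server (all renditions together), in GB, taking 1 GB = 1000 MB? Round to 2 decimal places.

37.76 GB

Audio: 256 kbps = 0.256 Mbps.
Sum of rendition bitrates: (60+0.256) + (21+0.256) + (7.9+0.256) + (6.9+0.256) = 96.824 Mbps.
× 3120 s = 302,091 Mb = 37,761 MB = 37.76 GB.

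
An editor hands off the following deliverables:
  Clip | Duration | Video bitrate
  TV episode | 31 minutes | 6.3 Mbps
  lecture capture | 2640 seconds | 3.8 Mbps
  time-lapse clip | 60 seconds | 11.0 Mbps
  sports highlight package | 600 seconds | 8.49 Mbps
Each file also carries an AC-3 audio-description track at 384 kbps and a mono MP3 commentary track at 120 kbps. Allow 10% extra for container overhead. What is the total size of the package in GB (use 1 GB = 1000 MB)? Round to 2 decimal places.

4.14 GB

Audio total: 384 + 120 = 504 kbps = 0.504 Mbps.
TV episode: 6.804 Mbps × 1860 s × 1.10 = 13921.0 Mb
lecture capture: 4.304 Mbps × 2640 s × 1.10 = 12498.8 Mb
time-lapse clip: 11.504 Mbps × 60 s × 1.10 = 759.3 Mb
sports highlight package: 8.994 Mbps × 600 s × 1.10 = 5936.0 Mb
Total: 33115.1 Mb = 4139.4 MB.
= 4.139 GB.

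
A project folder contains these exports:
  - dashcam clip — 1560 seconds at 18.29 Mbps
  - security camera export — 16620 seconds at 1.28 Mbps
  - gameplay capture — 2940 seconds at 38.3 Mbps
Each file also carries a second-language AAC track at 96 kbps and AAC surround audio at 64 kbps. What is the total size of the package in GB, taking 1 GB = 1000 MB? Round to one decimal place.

Audio total: 96 + 64 = 160 kbps = 0.160 Mbps.
dashcam clip: 18.450 Mbps × 1560 s = 28782.0 Mb
security camera export: 1.440 Mbps × 16620 s = 23932.8 Mb
gameplay capture: 38.460 Mbps × 2940 s = 113072.4 Mb
Total: 165787.2 Mb = 20723.4 MB.
= 20.72 GB.

20.7 GB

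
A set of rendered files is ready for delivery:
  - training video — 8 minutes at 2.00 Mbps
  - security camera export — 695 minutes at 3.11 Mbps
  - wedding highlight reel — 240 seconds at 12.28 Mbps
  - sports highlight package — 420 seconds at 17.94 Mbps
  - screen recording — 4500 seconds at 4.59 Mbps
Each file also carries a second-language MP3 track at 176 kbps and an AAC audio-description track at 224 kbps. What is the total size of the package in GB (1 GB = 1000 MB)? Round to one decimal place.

Audio total: 176 + 224 = 400 kbps = 0.400 Mbps.
training video: 2.400 Mbps × 480 s = 1152.0 Mb
security camera export: 3.510 Mbps × 41700 s = 146367.0 Mb
wedding highlight reel: 12.680 Mbps × 240 s = 3043.2 Mb
sports highlight package: 18.340 Mbps × 420 s = 7702.8 Mb
screen recording: 4.990 Mbps × 4500 s = 22455.0 Mb
Total: 180720.0 Mb = 22590.0 MB.
= 22.59 GB.

22.6 GB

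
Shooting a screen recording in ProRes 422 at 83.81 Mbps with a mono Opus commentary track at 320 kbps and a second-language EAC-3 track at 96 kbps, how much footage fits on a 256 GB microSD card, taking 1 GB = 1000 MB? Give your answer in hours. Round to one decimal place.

6.8 hours

Audio total: 320 + 96 = 416 kbps = 0.416 Mbps.
Total bitrate: 83.81 + 0.416 = 84.226 Mbps.
Capacity: 256 GB = 2,048,000 Mb.
Recording time: 2,048,000 / 84.226 = 24,316 s ≈ 6.75 hours.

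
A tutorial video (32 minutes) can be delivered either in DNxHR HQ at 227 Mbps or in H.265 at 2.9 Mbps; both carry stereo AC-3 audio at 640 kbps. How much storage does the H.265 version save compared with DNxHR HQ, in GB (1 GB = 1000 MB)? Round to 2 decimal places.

32 min = 1920 s
Audio: 640 kbps = 0.640 Mbps.
DNxHR HQ: 227.640 Mbps × 1920 s = 437068.8 Mb = 54.634 GB.
H.265: 3.540 Mbps × 1920 s = 6796.8 Mb = 0.850 GB.
Saving: 54.634 − 0.850 = 53.784 GB.

53.78 GB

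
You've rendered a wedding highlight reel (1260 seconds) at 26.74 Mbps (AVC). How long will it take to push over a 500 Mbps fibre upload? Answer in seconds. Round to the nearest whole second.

File: 26.740 Mbps × 1260 s = 33692.4 Mb.
At 500 Mbps: 33692.4 / 500 = 67.4 s ≈ 67.4 seconds.

67 seconds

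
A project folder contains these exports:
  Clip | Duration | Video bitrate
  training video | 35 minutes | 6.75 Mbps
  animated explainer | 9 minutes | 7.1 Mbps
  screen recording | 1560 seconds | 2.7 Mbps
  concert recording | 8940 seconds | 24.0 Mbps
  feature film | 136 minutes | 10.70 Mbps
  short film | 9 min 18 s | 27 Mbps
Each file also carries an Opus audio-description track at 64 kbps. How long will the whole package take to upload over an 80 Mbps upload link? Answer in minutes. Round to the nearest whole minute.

Audio: 64 kbps = 0.064 Mbps.
training video: 6.814 Mbps × 2100 s = 14309.4 Mb
animated explainer: 7.164 Mbps × 540 s = 3868.6 Mb
screen recording: 2.764 Mbps × 1560 s = 4311.8 Mb
concert recording: 24.064 Mbps × 8940 s = 215132.2 Mb
feature film: 10.764 Mbps × 8160 s = 87834.2 Mb
short film: 27.064 Mbps × 558 s = 15101.7 Mb
Total: 340557.9 Mb = 42569.7 MB.
At 80 Mbps: 340557.9 / 80 = 4257 s ≈ 70.9 minutes.

71 minutes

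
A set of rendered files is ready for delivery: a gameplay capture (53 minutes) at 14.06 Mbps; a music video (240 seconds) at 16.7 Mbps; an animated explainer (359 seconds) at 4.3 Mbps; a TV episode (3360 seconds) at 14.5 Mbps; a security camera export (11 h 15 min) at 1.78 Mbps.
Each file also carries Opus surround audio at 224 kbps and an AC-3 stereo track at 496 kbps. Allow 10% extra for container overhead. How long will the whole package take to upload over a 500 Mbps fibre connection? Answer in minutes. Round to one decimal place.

Audio total: 224 + 496 = 720 kbps = 0.720 Mbps.
gameplay capture: 14.780 Mbps × 3180 s × 1.10 = 51700.4 Mb
music video: 17.420 Mbps × 240 s × 1.10 = 4598.9 Mb
animated explainer: 5.020 Mbps × 359 s × 1.10 = 1982.4 Mb
TV episode: 15.220 Mbps × 3360 s × 1.10 = 56253.1 Mb
security camera export: 2.500 Mbps × 40500 s × 1.10 = 111375.0 Mb
Total: 225909.8 Mb = 28238.7 MB.
At 500 Mbps: 225909.8 / 500 = 452 s ≈ 7.53 minutes.

7.5 minutes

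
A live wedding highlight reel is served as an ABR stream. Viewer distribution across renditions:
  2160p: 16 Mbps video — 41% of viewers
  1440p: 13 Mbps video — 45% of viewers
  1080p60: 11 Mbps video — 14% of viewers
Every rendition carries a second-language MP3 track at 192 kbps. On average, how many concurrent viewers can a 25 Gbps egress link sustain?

1767

Audio: 192 kbps = 0.192 Mbps.
Average per-viewer bitrate: 0.41×16.192 + 0.45×13.192 + 0.14×11.192 = 14.142 Mbps.
25 Gbps = 25,000 Mbps; 25,000 / 14.142 = 1767.78 → 1767.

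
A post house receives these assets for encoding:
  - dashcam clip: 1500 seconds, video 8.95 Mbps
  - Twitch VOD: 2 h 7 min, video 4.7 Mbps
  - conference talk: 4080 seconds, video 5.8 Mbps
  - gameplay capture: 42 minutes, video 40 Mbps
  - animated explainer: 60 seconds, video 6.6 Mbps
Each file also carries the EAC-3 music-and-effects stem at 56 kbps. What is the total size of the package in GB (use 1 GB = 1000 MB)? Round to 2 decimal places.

21.87 GB

Audio: 56 kbps = 0.056 Mbps.
dashcam clip: 9.006 Mbps × 1500 s = 13509.0 Mb
Twitch VOD: 4.756 Mbps × 7620 s = 36240.7 Mb
conference talk: 5.856 Mbps × 4080 s = 23892.5 Mb
gameplay capture: 40.056 Mbps × 2520 s = 100941.1 Mb
animated explainer: 6.656 Mbps × 60 s = 399.4 Mb
Total: 174982.7 Mb = 21872.8 MB.
= 21.87 GB.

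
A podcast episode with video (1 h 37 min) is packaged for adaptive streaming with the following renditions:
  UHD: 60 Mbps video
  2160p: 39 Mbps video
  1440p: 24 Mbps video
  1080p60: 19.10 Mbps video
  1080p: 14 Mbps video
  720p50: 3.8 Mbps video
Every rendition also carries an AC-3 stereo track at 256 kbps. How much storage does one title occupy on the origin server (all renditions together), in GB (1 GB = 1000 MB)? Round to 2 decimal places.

1 h 37 min = 97 min = 5820 s
Audio: 256 kbps = 0.256 Mbps.
Sum of rendition bitrates: (60+0.256) + (39+0.256) + (24+0.256) + (19.10+0.256) + (14+0.256) + (3.8+0.256) = 161.436 Mbps.
× 5820 s = 939,558 Mb = 117,445 MB = 117.4 GB.

117.44 GB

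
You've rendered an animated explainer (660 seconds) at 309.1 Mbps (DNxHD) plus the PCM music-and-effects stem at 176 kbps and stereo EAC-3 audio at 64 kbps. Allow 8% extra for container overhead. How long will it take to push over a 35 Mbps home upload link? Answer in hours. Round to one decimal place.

1.7 hours

Audio total: 176 + 64 = 240 kbps = 0.240 Mbps.
Total bitrate: 309.340 Mbps.
File: 309.340 Mbps × 660 s = 204164.4 Mb.
With 8% container overhead: ×1.08. → 220497.6 Mb.
At 35 Mbps: 220497.6 / 35 = 6299.9 s ≈ 1.75 hours.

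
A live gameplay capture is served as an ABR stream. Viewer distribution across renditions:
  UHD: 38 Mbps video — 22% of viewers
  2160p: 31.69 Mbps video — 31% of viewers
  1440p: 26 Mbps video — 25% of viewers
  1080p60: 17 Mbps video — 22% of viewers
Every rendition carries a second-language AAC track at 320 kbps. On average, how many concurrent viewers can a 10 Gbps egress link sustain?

347

Audio: 320 kbps = 0.320 Mbps.
Average per-viewer bitrate: 0.22×38.320 + 0.31×32.010 + 0.25×26.320 + 0.22×17.320 = 28.744 Mbps.
10 Gbps = 10,000 Mbps; 10,000 / 28.744 = 347.90 → 347.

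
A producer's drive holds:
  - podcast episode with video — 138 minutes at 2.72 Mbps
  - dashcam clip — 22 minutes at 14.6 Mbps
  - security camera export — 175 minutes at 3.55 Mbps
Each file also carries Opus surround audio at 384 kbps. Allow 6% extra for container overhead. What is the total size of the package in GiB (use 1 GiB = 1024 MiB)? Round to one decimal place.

Audio: 384 kbps = 0.384 Mbps.
podcast episode with video: 3.104 Mbps × 8280 s × 1.06 = 27243.2 Mb
dashcam clip: 14.984 Mbps × 1320 s × 1.06 = 20965.6 Mb
security camera export: 3.934 Mbps × 10500 s × 1.06 = 43785.4 Mb
Total: 91994.2 Mb = 11499.3 MB.
= 10.71 GiB.

10.7 GiB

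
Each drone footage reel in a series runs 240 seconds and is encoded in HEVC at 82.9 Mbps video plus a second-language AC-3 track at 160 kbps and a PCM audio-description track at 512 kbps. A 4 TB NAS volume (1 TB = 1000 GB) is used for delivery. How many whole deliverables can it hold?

Audio total: 160 + 512 = 672 kbps = 0.672 Mbps.
Total bitrate: 83.572 Mbps.
Per item: 83.572 Mbps × 240 s = 20,057 Mb = 2,507 MB.
Capacity: 4 TB = 32,000,000 Mb; 1595.43 items → 1595 complete.

1595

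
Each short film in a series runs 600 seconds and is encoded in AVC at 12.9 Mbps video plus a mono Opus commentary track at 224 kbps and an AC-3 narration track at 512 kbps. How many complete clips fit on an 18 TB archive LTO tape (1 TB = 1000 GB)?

17600

Audio total: 224 + 512 = 736 kbps = 0.736 Mbps.
Total bitrate: 13.636 Mbps.
Per item: 13.636 Mbps × 600 s = 8,182 Mb = 1,023 MB.
Capacity: 18 TB = 144,000,000 Mb; 17600.47 items → 17600 complete.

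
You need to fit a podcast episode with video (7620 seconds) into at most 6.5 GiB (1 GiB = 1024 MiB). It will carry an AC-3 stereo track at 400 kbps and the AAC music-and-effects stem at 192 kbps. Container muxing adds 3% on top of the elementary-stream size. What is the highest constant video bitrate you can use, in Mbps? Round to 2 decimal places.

6.52 Mbps

Budget: 6.5 GiB = 55834.6 Mb.
Stream payload after overhead: 55834.6 / 1.03 = 54208.3 Mb.
Total bitrate budget: 54208.3 Mb / 7620 s = 7.114 Mbps.
Audio total: 400 + 192 = 592 kbps = 0.592 Mbps.
Video: 7.114 − 0.592 = 6.522 Mbps.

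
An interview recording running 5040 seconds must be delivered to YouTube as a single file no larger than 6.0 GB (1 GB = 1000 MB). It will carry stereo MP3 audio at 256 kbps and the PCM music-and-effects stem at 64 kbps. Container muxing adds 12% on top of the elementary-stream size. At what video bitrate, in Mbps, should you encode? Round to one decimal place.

8.2 Mbps

Budget: 6.0 GB = 48000.0 Mb.
Stream payload after overhead: 48000.0 / 1.12 = 42857.1 Mb.
Total bitrate budget: 42857.1 Mb / 5040 s = 8.503 Mbps.
Audio total: 256 + 64 = 320 kbps = 0.320 Mbps.
Video: 8.503 − 0.320 = 8.183 Mbps.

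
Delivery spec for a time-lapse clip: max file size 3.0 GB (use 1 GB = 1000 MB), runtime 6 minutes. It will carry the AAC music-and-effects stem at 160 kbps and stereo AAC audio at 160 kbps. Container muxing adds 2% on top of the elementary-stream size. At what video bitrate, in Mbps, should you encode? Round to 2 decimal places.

65.04 Mbps

Budget: 3.0 GB = 24000.0 Mb.
Stream payload after overhead: 24000.0 / 1.02 = 23529.4 Mb.
6 min = 360 s
Total bitrate budget: 23529.4 Mb / 360 s = 65.359 Mbps.
Audio total: 160 + 160 = 320 kbps = 0.320 Mbps.
Video: 65.359 − 0.320 = 65.039 Mbps.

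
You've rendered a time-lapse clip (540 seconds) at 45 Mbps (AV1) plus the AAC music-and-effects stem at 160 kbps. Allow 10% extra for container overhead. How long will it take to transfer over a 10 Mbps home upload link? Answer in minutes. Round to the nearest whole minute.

Audio: 160 kbps = 0.160 Mbps.
Total bitrate: 45.160 Mbps.
File: 45.160 Mbps × 540 s = 24386.4 Mb.
With 10% container overhead: ×1.10. → 26825.0 Mb.
At 10 Mbps: 26825.0 / 10 = 2682.5 s ≈ 44.7 minutes.

45 minutes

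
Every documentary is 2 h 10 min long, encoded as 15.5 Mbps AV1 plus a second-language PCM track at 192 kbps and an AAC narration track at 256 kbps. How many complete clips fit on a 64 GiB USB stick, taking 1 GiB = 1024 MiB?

4

2 h 10 min = 130 min = 7800 s
Audio total: 192 + 256 = 448 kbps = 0.448 Mbps.
Total bitrate: 15.948 Mbps.
Per item: 15.948 Mbps × 7800 s = 124,394 Mb = 15,549 MB.
Capacity: 64 GiB = 549,756 Mb; 4.42 items → 4 complete.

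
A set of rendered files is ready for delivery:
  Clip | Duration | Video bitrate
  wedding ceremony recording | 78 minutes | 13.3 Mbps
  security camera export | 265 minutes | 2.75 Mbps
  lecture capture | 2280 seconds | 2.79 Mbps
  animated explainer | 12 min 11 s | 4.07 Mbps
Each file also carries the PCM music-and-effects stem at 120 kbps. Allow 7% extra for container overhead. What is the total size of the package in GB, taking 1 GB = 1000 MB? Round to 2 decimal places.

15.80 GB

Audio: 120 kbps = 0.120 Mbps.
wedding ceremony recording: 13.420 Mbps × 4680 s × 1.07 = 67202.0 Mb
security camera export: 2.870 Mbps × 15900 s × 1.07 = 48827.3 Mb
lecture capture: 2.910 Mbps × 2280 s × 1.07 = 7099.2 Mb
animated explainer: 4.190 Mbps × 731 s × 1.07 = 3277.3 Mb
Total: 126405.8 Mb = 15800.7 MB.
= 15.80 GB.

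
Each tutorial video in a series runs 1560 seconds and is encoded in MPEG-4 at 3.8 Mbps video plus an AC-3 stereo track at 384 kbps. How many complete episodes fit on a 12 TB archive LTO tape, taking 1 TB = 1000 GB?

14708

Audio: 384 kbps = 0.384 Mbps.
Total bitrate: 4.184 Mbps.
Per item: 4.184 Mbps × 1560 s = 6,527 Mb = 815.9 MB.
Capacity: 12 TB = 96,000,000 Mb; 14708.05 items → 14708 complete.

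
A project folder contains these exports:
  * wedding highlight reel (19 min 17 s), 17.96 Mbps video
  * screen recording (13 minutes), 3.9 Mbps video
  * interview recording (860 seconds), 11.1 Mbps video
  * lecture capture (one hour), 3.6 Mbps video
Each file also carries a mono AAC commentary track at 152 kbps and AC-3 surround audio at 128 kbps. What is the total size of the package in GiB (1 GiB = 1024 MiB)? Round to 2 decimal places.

5.60 GiB

Audio total: 152 + 128 = 280 kbps = 0.280 Mbps.
wedding highlight reel: 18.240 Mbps × 1157 s = 21103.7 Mb
screen recording: 4.180 Mbps × 780 s = 3260.4 Mb
interview recording: 11.380 Mbps × 860 s = 9786.8 Mb
lecture capture: 3.880 Mbps × 3600 s = 13968.0 Mb
Total: 48118.9 Mb = 6014.9 MB.
= 5.602 GiB.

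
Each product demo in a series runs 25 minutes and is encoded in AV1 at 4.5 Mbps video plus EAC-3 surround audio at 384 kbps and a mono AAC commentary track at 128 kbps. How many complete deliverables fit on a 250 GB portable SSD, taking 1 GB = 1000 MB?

25 min = 1500 s
Audio total: 384 + 128 = 512 kbps = 0.512 Mbps.
Total bitrate: 5.012 Mbps.
Per item: 5.012 Mbps × 1500 s = 7,518 Mb = 939.8 MB.
Capacity: 250 GB = 2,000,000 Mb; 266.03 items → 266 complete.

266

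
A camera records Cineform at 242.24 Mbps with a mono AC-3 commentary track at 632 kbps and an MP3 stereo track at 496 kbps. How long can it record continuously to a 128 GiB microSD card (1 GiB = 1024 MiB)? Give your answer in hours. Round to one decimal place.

Audio total: 632 + 496 = 1128 kbps = 1.128 Mbps.
Total bitrate: 242.24 + 1.128 = 243.368 Mbps.
Capacity: 128 GiB = 1,099,512 Mb.
Recording time: 1,099,512 / 243.368 = 4,518 s ≈ 1.25 hours.

1.3 hours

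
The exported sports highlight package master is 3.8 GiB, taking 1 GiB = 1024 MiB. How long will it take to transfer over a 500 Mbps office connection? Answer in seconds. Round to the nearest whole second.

File: 3.8 GiB = 32641.8 Mb.
At 500 Mbps: 32641.8 / 500 = 65.3 s ≈ 65.3 seconds.

65 seconds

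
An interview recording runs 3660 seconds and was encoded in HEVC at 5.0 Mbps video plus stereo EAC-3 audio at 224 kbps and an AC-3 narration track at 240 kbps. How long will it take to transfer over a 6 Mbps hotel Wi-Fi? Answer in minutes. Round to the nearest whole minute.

Audio total: 224 + 240 = 464 kbps = 0.464 Mbps.
Total bitrate: 5.464 Mbps.
File: 5.464 Mbps × 3660 s = 19998.2 Mb.
At 6 Mbps: 19998.2 / 6 = 3333.0 s ≈ 55.6 minutes.

56 minutes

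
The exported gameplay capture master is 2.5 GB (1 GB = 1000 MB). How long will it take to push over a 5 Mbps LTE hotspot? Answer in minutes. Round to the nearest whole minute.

67 minutes

File: 2.5 GB = 20000.0 Mb.
At 5 Mbps: 20000.0 / 5 = 4000.0 s ≈ 66.7 minutes.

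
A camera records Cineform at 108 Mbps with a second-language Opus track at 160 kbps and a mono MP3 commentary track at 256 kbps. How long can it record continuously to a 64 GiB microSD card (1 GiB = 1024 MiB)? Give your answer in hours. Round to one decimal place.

Audio total: 160 + 256 = 416 kbps = 0.416 Mbps.
Total bitrate: 108 + 0.416 = 108.416 Mbps.
Capacity: 64 GiB = 549,756 Mb.
Recording time: 549,756 / 108.416 = 5,071 s ≈ 1.41 hours.

1.4 hours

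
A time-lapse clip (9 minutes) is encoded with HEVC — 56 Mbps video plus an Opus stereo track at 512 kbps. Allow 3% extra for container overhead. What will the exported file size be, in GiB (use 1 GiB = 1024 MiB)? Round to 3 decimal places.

3.659 GiB

9 min = 540 s
Audio: 512 kbps = 0.512 Mbps.
Total bitrate: 56 + 0.512 = 56.512 Mbps.
Stream data: 56.512 Mbps × 540 s = 30516.5 Mb.
With 3% container overhead: ×1.03.
31,432 Mb = 3,928,996,800 bytes ÷ 1,073,741,824 = 3.659 GiB.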